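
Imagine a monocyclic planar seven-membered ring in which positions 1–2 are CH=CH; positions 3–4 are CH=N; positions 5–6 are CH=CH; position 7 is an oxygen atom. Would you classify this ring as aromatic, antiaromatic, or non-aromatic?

All ring atoms are sp² and supply a p orbital to the ring (every atom in a ring double bond is sp² and brings one electron to the p orbital; each =N– nitrogen is pyridine-type (lone pair in the sp² plane, one electron in the p orbital); the oxygen donates one lone pair from its p orbital); the conjugation is uninterrupted.
π-electron count: 3 × 2 = 6 from the double-bond units + 2 from the O atom = 8.
A 4n π count (8, n = 2) in a planar conjugated ring means antiaromatic.

Antiaromatic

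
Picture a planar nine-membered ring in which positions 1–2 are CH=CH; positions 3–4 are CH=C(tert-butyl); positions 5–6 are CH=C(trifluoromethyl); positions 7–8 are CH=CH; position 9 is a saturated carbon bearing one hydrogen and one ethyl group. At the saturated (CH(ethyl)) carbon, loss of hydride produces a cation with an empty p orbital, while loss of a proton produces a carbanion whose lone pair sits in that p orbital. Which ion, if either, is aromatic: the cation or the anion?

The anion

Once that carbon is sp², every ring atom has a p orbital and both ions are fully conjugated.
Cation: 4 × 2 + 0 = 8 π electrons → 4(2), antiaromatic.
Anion: 4 × 2 + 2 = 10 π electrons → 4(2)+2, aromatic.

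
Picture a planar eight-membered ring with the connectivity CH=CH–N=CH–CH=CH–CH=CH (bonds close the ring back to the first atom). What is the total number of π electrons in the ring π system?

8

The p orbitals form a continuous loop: every atom in a ring double bond is sp² and brings one electron to the p orbital; each =N– nitrogen is pyridine-type (lone pair in the sp² plane, one electron in the p orbital). The ring is fully conjugated.
Adding the contributions, 4 × 2 = 8 from the 4 double-bond units.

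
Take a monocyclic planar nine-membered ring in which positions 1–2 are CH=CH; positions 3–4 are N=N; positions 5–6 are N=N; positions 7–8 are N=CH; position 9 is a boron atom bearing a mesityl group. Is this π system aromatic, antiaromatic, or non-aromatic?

All ring atoms are sp² and supply a p orbital to the ring (each doubly-bonded ring atom is sp² with one p-orbital electron; the doubly-bonded nitrogens are pyridine-type — their lone pairs lie in the ring plane, leaving one electron in the p orbital; the boron has an empty p orbital); the conjugation is uninterrupted.
π-electron count: 4 × 2 = 8 from the double-bond units + 0 from the B(mesityl) atom = 8.
With 8 = 4·2 π electrons, Hückel's rule classifies the planar ring as antiaromatic.

Antiaromatic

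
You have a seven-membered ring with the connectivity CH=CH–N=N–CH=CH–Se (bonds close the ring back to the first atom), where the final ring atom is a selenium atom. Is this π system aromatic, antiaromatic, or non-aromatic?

The p orbitals form a continuous loop: each doubly-bonded ring atom is sp² with one p-orbital electron; the doubly-bonded nitrogens are pyridine-type — their lone pairs lie in the ring plane, leaving one electron in the p orbital; the selenium donates one lone pair from its p orbital. The ring is fully conjugated.
Adding the contributions, 3 × 2 = 6 from the double-bond units + 2 from the Se atom = 8.
8 is a 4n count (n = 2), so the planar conjugated ring is antiaromatic.

Antiaromatic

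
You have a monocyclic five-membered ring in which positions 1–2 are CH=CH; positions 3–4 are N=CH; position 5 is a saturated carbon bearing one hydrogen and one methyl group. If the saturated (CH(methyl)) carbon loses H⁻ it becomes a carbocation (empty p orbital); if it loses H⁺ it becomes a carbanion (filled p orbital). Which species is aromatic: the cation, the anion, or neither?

Both ions have a continuous loop of p orbitals — each ring atom is sp².
Cation: 2 × 2 + 0 = 4 π electrons → 4(1), antiaromatic.
Anion: 2 × 2 + 2 = 6 π electrons → 4(1)+2, aromatic.

The anion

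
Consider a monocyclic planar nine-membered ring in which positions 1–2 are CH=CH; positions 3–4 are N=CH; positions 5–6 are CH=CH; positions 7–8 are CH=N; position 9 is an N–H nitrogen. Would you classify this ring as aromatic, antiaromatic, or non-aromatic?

Aromatic

Every ring atom contributes a p orbital perpendicular to the ring (each doubly-bonded ring atom is sp² with one p-orbital electron; the doubly-bonded nitrogens are pyridine-type — their lone pairs lie in the ring plane, leaving one electron in the p orbital; the pyrrole-type nitrogen donates its lone pair from the p orbital), so the π system is cyclic and fully conjugated.
Counting π electrons: 4 × 2 = 8 from the double-bond units + 2 from the NH atom = 10.
Since 10 = 4·2 + 2, the ring meets the 4n+2 criterion.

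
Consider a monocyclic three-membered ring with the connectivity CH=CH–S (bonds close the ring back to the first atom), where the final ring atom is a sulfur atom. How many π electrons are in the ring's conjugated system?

4

The p orbitals form a continuous loop: every atom in a ring double bond is sp² and brings one electron to the p orbital; the sulfur donates one lone pair from its p orbital. The ring is fully conjugated.
π-electron count: 1 × 2 = 2 from the double-bond unit + 2 from the S atom = 4.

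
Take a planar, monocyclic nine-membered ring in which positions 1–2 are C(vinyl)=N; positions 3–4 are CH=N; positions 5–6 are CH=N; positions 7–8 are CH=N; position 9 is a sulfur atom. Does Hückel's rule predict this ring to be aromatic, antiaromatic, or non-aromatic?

Aromatic

All ring atoms are sp² and supply a p orbital to the ring (each doubly-bonded ring atom is sp² with one p-orbital electron; each sp² =N– keeps its lone pair in-plane and puts one electron into the π system; the sulfur donates one lone pair from its p orbital); the conjugation is uninterrupted.
Adding the contributions, 4 × 2 = 8 from the double-bond units + 2 from the S atom = 10.
Since 10 = 4·2 + 2, the ring meets the 4n+2 criterion.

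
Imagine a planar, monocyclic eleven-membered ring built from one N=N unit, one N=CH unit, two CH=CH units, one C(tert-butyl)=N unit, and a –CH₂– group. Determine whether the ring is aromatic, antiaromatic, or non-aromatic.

Non-aromatic

At the CH2 position, the tetrahedral CH₂ carbon is sp³ and has no p orbital in the ring π system; the ring's p-orbital overlap is broken there.
Hückel's rule only applies to fully conjugated rings, so this one is simply non-aromatic.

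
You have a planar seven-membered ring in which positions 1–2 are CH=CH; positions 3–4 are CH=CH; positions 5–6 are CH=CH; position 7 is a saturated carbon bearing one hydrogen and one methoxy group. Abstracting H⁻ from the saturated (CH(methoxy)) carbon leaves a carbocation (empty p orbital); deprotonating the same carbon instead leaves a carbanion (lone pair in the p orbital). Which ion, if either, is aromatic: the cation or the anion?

The cation

Both ions have a continuous loop of p orbitals — each ring atom is sp².
Cation: 3 × 2 + 0 = 6 π electrons → 4(1)+2, aromatic.
Anion: 3 × 2 + 2 = 8 π electrons → 4(2), antiaromatic.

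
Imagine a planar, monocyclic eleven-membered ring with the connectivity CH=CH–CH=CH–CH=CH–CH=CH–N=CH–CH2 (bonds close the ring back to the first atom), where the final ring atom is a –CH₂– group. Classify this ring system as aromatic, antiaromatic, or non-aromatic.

Non-aromatic

Because the tetrahedral CH₂ carbon is sp³ and has no p orbital in the ring π system at the CH2 position, the π system cannot extend all the way around the ring.
A ring that is not fully conjugated cannot be aromatic or antiaromatic regardless of its π-electron count.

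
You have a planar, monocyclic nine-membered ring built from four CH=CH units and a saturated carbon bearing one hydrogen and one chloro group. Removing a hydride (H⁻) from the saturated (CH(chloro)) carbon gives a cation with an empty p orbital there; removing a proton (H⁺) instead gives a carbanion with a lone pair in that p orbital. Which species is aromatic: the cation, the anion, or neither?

Both ions have a continuous loop of p orbitals — each ring atom is sp².
Cation: 4 × 2 + 0 = 8 π electrons → 4(2), antiaromatic.
Anion: 4 × 2 + 2 = 10 π electrons → 4(2)+2, aromatic.

The anion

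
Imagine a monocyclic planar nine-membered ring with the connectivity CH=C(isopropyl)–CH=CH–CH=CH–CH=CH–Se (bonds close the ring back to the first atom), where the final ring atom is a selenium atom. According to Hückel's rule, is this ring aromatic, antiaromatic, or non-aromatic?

Aromatic

Every ring atom contributes a p orbital perpendicular to the ring (each doubly-bonded ring atom is sp² with one p-orbital electron; the selenium donates one lone pair from its p orbital), so the π system is cyclic and fully conjugated.
Counting π electrons: 4 × 2 = 8 from the double-bond units + 2 from the Se atom = 10.
Since 10 = 4·2 + 2, the ring meets the 4n+2 criterion.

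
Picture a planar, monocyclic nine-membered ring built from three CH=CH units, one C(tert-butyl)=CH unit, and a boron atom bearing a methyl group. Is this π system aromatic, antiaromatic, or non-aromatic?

Every ring atom contributes a p orbital perpendicular to the ring (every atom in a ring double bond is sp² and brings one electron to the p orbital; the boron has an empty p orbital), so the π system is cyclic and fully conjugated.
π-electron count: 4 × 2 = 8 from the double-bond units + 0 from the B(methyl) atom = 8.
A 4n π count (8, n = 2) in a planar conjugated ring means antiaromatic.

Antiaromatic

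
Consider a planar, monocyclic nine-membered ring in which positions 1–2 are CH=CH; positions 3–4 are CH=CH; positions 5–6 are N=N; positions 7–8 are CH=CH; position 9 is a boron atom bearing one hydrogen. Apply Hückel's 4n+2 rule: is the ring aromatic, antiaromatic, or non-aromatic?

Antiaromatic

The p orbitals form a continuous loop: each doubly-bonded ring atom is sp² with one p-orbital electron; the doubly-bonded nitrogens are pyridine-type — their lone pairs lie in the ring plane, leaving one electron in the p orbital; the boron has an empty p orbital. The ring is fully conjugated.
π-electron count: 4 × 2 = 8 from the double-bond units + 0 from the BH atom = 8.
8 = 4(2); a planar, fully conjugated 4n system is antiaromatic.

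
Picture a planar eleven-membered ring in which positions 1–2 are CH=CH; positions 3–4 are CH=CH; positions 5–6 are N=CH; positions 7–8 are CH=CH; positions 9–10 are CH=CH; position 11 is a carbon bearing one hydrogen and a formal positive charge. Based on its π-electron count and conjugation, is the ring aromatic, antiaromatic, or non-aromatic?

Aromatic

The p orbitals form a continuous loop: the double-bond atoms are sp², each contributing one p electron; the doubly-bonded nitrogens are pyridine-type — their lone pairs lie in the ring plane, leaving one electron in the p orbital; the carbocation has an empty p orbital. The ring is fully conjugated.
Adding the contributions, 5 × 2 = 10 from the double-bond units + 0 from the CH(+) atom = 10.
10 = 4(2) + 2, which satisfies Hückel's 4n+2 rule.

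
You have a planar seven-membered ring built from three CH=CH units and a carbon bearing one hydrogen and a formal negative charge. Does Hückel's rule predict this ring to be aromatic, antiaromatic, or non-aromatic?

All ring atoms are sp² and supply a p orbital to the ring (the double-bond atoms are sp², each contributing one p electron; the carbanion's lone pair occupies the p orbital); the conjugation is uninterrupted.
Tallying contributions gives 3 × 2 = 6 from the double-bond units + 2 from the CH(-) atom = 8.
A 4n π count (8, n = 2) in a planar conjugated ring means antiaromatic.
(The species described is the cycloheptatrienyl anion.)

Antiaromatic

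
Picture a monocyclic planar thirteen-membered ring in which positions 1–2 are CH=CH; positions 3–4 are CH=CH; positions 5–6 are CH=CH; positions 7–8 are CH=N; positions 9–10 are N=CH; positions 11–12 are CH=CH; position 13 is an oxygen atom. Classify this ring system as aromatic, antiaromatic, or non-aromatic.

Aromatic

Every ring atom contributes a p orbital perpendicular to the ring (the double-bond atoms are sp², each contributing one p electron; each sp² =N– keeps its lone pair in-plane and puts one electron into the π system; the oxygen donates one lone pair from its p orbital), so the π system is cyclic and fully conjugated.
Tallying contributions gives 6 × 2 = 12 from the double-bond units + 2 from the O atom = 14.
With 14 π electrons (n = 3), the Hückel 4n+2 condition holds.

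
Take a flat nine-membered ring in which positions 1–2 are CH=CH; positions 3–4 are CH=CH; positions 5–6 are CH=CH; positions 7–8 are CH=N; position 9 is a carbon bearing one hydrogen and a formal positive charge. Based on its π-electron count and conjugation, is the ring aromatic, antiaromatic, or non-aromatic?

The p orbitals form a continuous loop: the double-bond atoms are sp², each contributing one p electron; each sp² =N– keeps its lone pair in-plane and puts one electron into the π system; the carbocation has an empty p orbital. The ring is fully conjugated.
Adding the contributions, 4 × 2 = 8 from the double-bond units + 0 from the CH(+) atom = 8.
A 4n π count (8, n = 2) in a planar conjugated ring means antiaromatic.

Antiaromatic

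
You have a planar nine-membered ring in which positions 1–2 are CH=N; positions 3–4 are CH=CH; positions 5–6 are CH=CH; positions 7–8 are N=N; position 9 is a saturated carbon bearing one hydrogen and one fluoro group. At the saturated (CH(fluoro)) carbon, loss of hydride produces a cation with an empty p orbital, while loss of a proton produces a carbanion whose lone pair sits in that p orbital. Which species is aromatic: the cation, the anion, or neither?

The anion

Once that carbon is sp², every ring atom has a p orbital and both ions are fully conjugated.
Cation: 4 × 2 + 0 = 8 π electrons → 4(2), antiaromatic.
Anion: 4 × 2 + 2 = 10 π electrons → 4(2)+2, aromatic.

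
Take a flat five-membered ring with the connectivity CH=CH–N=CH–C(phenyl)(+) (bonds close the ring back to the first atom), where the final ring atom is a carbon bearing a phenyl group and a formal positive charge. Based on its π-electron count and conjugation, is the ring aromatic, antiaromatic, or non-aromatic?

Check conjugation: the double-bond atoms are sp², each contributing one p electron; each =N– nitrogen is pyridine-type (lone pair in the sp² plane, one electron in the p orbital); the carbocation has an empty p orbital — every position has a p orbital, so the cyclic π system is continuous.
Tallying contributions gives 2 × 2 = 4 from the double-bond units + 0 from the C(phenyl)(+) atom = 4.
With 4 = 4·1 π electrons, Hückel's rule classifies the planar ring as antiaromatic.

Antiaromatic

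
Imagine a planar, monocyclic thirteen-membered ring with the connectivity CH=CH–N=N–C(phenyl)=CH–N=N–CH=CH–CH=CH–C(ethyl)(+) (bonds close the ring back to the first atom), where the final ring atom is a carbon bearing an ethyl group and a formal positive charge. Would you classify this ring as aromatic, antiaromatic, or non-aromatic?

All ring atoms are sp² and supply a p orbital to the ring (every atom in a ring double bond is sp² and brings one electron to the p orbital; each =N– nitrogen is pyridine-type (lone pair in the sp² plane, one electron in the p orbital); the carbocation has an empty p orbital); the conjugation is uninterrupted.
Adding the contributions, 6 × 2 = 12 from the double-bond units + 0 from the C(ethyl)(+) atom = 12.
12 = 4(3); a planar, fully conjugated 4n system is antiaromatic.

Antiaromatic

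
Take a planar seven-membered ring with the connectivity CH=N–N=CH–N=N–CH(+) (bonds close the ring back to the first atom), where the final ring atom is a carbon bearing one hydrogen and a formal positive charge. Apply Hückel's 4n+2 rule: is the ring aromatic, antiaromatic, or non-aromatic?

Aromatic

Every ring atom contributes a p orbital perpendicular to the ring (every atom in a ring double bond is sp² and brings one electron to the p orbital; the doubly-bonded nitrogens are pyridine-type — their lone pairs lie in the ring plane, leaving one electron in the p orbital; the carbocation has an empty p orbital), so the π system is cyclic and fully conjugated.
Counting π electrons: 3 × 2 = 6 from the double-bond units + 0 from the CH(+) atom = 6.
6 = 4(1) + 2, which satisfies Hückel's 4n+2 rule.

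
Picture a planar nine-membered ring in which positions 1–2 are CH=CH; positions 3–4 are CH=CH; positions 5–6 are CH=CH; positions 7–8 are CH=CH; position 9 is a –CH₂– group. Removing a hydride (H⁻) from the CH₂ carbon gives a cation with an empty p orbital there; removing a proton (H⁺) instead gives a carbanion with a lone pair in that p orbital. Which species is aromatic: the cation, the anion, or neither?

The anion

In either ion the ring is fully conjugated: every atom, including the new sp² carbon, supplies a p orbital.
Cation: 4 × 2 + 0 = 8 π electrons → 4(2), antiaromatic.
Anion: 4 × 2 + 2 = 10 π electrons → 4(2)+2, aromatic.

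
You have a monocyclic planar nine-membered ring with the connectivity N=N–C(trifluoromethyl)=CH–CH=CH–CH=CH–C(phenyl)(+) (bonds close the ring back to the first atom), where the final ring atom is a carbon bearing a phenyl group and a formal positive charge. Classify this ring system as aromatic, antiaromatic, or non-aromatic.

Antiaromatic

Check conjugation: each doubly-bonded ring atom is sp² with one p-orbital electron; each =N– nitrogen is pyridine-type (lone pair in the sp² plane, one electron in the p orbital); the carbocation has an empty p orbital — every position has a p orbital, so the cyclic π system is continuous.
Adding the contributions, 4 × 2 = 8 from the double-bond units + 0 from the C(phenyl)(+) atom = 8.
8 is a 4n count (n = 2), so the planar conjugated ring is antiaromatic.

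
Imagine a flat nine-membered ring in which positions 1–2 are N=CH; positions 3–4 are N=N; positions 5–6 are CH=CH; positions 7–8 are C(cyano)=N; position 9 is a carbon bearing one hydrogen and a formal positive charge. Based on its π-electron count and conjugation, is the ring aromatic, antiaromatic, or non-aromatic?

Check conjugation: each doubly-bonded ring atom is sp² with one p-orbital electron; each =N– nitrogen is pyridine-type (lone pair in the sp² plane, one electron in the p orbital); the carbocation has an empty p orbital — every position has a p orbital, so the cyclic π system is continuous.
Tallying contributions gives 4 × 2 = 8 from the double-bond units + 0 from the CH(+) atom = 8.
A 4n π count (8, n = 2) in a planar conjugated ring means antiaromatic.

Antiaromatic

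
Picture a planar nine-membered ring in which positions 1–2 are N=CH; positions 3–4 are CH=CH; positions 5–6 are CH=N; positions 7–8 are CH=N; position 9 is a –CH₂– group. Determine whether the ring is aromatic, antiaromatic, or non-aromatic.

At the CH2 position, the tetrahedral CH₂ carbon is sp³ and has no p orbital in the ring π system; the ring's p-orbital overlap is broken there.
A ring that is not fully conjugated cannot be aromatic or antiaromatic regardless of its π-electron count.

Non-aromatic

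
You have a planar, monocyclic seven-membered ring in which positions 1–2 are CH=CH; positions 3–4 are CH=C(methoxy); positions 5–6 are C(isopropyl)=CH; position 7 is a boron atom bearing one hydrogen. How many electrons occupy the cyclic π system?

6

All ring atoms are sp² and supply a p orbital to the ring (every atom in a ring double bond is sp² and brings one electron to the p orbital; the boron has an empty p orbital); the conjugation is uninterrupted.
Adding the contributions, 3 × 2 = 6 from the double-bond units + 0 from the BH atom = 6.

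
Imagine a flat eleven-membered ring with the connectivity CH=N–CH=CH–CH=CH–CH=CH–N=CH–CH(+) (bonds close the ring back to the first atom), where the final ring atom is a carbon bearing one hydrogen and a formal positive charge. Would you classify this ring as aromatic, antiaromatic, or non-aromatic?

Aromatic

Check conjugation: each doubly-bonded ring atom is sp² with one p-orbital electron; each =N– nitrogen is pyridine-type (lone pair in the sp² plane, one electron in the p orbital); the carbocation has an empty p orbital — every position has a p orbital, so the cyclic π system is continuous.
π-electron count: 5 × 2 = 10 from the double-bond units + 0 from the CH(+) atom = 10.
10 = 4(2) + 2, which satisfies Hückel's 4n+2 rule.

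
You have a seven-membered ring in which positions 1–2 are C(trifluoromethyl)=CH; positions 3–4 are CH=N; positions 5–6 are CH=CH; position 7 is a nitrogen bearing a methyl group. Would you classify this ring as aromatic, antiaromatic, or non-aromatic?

Every ring atom contributes a p orbital perpendicular to the ring (the double-bond atoms are sp², each contributing one p electron; each sp² =N– keeps its lone pair in-plane and puts one electron into the π system; the pyrrole-type nitrogen donates its lone pair from the p orbital), so the π system is cyclic and fully conjugated.
Adding the contributions, 3 × 2 = 6 from the double-bond units + 2 from the N(methyl) atom = 8.
8 = 4(2); a planar, fully conjugated 4n system is antiaromatic.

Antiaromatic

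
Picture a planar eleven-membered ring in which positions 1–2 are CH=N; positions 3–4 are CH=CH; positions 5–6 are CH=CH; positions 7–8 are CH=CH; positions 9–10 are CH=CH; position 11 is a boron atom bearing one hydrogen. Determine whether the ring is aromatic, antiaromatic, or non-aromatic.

Every ring atom contributes a p orbital perpendicular to the ring (every atom in a ring double bond is sp² and brings one electron to the p orbital; each sp² =N– keeps its lone pair in-plane and puts one electron into the π system; the boron has an empty p orbital), so the π system is cyclic and fully conjugated.
Counting π electrons: 5 × 2 = 10 from the double-bond units + 0 from the BH atom = 10.
10 = 4(2) + 2, which satisfies Hückel's 4n+2 rule.

Aromatic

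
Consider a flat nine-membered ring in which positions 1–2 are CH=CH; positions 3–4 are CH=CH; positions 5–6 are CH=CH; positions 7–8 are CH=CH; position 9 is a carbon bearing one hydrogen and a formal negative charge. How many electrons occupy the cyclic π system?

10

The p orbitals form a continuous loop: the double-bond atoms are sp², each contributing one p electron; the carbanion's lone pair occupies the p orbital. The ring is fully conjugated.
Counting π electrons: 4 × 2 = 8 from the double-bond units + 2 from the CH(-) atom = 10.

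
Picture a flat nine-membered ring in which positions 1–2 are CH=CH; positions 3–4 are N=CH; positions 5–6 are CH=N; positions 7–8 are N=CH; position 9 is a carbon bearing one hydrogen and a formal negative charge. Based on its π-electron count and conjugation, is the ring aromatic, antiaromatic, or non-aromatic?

Check conjugation: each doubly-bonded ring atom is sp² with one p-orbital electron; the doubly-bonded nitrogens are pyridine-type — their lone pairs lie in the ring plane, leaving one electron in the p orbital; the carbanion's lone pair occupies the p orbital — every position has a p orbital, so the cyclic π system is continuous.
Adding the contributions, 4 × 2 = 8 from the double-bond units + 2 from the CH(-) atom = 10.
Since 10 = 4·2 + 2, the ring meets the 4n+2 criterion.

Aromatic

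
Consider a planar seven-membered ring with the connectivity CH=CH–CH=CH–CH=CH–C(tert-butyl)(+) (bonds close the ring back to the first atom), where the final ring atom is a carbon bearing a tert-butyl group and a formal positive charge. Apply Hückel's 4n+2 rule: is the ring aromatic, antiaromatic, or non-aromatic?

Aromatic

Every ring atom contributes a p orbital perpendicular to the ring (the double-bond atoms are sp², each contributing one p electron; the carbocation has an empty p orbital), so the π system is cyclic and fully conjugated.
Tallying contributions gives 3 × 2 = 6 from the double-bond units + 0 from the C(tert-butyl)(+) atom = 6.
6 = 4(1) + 2, which satisfies Hückel's 4n+2 rule.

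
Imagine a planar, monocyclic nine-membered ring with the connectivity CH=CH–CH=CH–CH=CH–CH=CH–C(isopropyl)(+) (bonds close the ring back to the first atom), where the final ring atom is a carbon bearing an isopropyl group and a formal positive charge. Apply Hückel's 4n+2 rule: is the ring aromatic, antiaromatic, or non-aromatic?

Antiaromatic

All ring atoms are sp² and supply a p orbital to the ring (every atom in a ring double bond is sp² and brings one electron to the p orbital; the carbocation has an empty p orbital); the conjugation is uninterrupted.
Tallying contributions gives 4 × 2 = 8 from the double-bond units + 0 from the C(isopropyl)(+) atom = 8.
8 = 4(2); a planar, fully conjugated 4n system is antiaromatic.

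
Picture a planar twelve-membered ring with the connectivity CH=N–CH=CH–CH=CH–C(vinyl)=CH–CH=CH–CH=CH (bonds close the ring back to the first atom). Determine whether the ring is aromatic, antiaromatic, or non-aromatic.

Antiaromatic

Check conjugation: the double-bond atoms are sp², each contributing one p electron; each sp² =N– keeps its lone pair in-plane and puts one electron into the π system — every position has a p orbital, so the cyclic π system is continuous.
Adding the contributions, 6 × 2 = 12 from the 6 double-bond units.
12 = 4(3); a planar, fully conjugated 4n system is antiaromatic.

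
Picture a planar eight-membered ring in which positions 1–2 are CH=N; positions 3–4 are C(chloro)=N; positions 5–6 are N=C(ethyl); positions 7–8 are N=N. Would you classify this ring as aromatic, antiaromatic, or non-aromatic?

The p orbitals form a continuous loop: every atom in a ring double bond is sp² and brings one electron to the p orbital; each sp² =N– keeps its lone pair in-plane and puts one electron into the π system. The ring is fully conjugated.
π-electron count: 4 × 2 = 8 from the 4 double-bond units.
A 4n π count (8, n = 2) in a planar conjugated ring means antiaromatic.

Antiaromatic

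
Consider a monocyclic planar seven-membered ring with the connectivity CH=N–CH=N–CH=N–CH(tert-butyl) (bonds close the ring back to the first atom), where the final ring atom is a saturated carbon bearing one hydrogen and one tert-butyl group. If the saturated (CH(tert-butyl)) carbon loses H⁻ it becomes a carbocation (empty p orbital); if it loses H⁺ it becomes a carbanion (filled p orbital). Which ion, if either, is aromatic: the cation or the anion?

In either ion the ring is fully conjugated: every atom, including the new sp² carbon, supplies a p orbital.
Cation: 3 × 2 + 0 = 6 π electrons → 4(1)+2, aromatic.
Anion: 3 × 2 + 2 = 8 π electrons → 4(2), antiaromatic.

The cation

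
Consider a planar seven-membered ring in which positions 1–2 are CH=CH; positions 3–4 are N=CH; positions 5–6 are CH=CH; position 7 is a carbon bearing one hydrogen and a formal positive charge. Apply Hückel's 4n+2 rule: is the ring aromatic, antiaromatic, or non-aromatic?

All ring atoms are sp² and supply a p orbital to the ring (each doubly-bonded ring atom is sp² with one p-orbital electron; the doubly-bonded nitrogens are pyridine-type — their lone pairs lie in the ring plane, leaving one electron in the p orbital; the carbocation has an empty p orbital); the conjugation is uninterrupted.
Adding the contributions, 3 × 2 = 6 from the double-bond units + 0 from the CH(+) atom = 6.
That gives a 4n+2 count (6, n = 1).

Aromatic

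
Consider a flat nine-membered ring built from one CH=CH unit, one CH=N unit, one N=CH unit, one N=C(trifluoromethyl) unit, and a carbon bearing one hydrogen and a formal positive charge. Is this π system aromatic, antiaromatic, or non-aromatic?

Check conjugation: every atom in a ring double bond is sp² and brings one electron to the p orbital; each sp² =N– keeps its lone pair in-plane and puts one electron into the π system; the carbocation has an empty p orbital — every position has a p orbital, so the cyclic π system is continuous.
Tallying contributions gives 4 × 2 = 8 from the double-bond units + 0 from the CH(+) atom = 8.
8 = 4(2); a planar, fully conjugated 4n system is antiaromatic.

Antiaromatic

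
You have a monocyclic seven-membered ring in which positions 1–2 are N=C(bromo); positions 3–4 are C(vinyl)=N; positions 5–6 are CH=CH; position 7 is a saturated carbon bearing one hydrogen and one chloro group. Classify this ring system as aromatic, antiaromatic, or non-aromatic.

Non-aromatic

At the CH(chloro) position, that saturated carbon is sp³ and has no p orbital in the ring π system; the ring's p-orbital overlap is broken there.
A ring that is not fully conjugated cannot be aromatic or antiaromatic regardless of its π-electron count.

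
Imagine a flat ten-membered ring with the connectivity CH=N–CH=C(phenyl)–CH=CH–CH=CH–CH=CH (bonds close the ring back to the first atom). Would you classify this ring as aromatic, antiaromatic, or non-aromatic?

Aromatic

All ring atoms are sp² and supply a p orbital to the ring (the double-bond atoms are sp², each contributing one p electron; each =N– nitrogen is pyridine-type (lone pair in the sp² plane, one electron in the p orbital)); the conjugation is uninterrupted.
Counting π electrons: 5 × 2 = 10 from the 5 double-bond units.
That gives a 4n+2 count (10, n = 2).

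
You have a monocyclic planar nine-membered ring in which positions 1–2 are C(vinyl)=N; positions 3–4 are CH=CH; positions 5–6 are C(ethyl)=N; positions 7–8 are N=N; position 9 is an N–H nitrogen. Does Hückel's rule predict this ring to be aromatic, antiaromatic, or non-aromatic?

Aromatic

Every ring atom contributes a p orbital perpendicular to the ring (the double-bond atoms are sp², each contributing one p electron; the doubly-bonded nitrogens are pyridine-type — their lone pairs lie in the ring plane, leaving one electron in the p orbital; the pyrrole-type nitrogen donates its lone pair from the p orbital), so the π system is cyclic and fully conjugated.
π-electron count: 4 × 2 = 8 from the double-bond units + 2 from the NH atom = 10.
10 = 4(2) + 2, which satisfies Hückel's 4n+2 rule.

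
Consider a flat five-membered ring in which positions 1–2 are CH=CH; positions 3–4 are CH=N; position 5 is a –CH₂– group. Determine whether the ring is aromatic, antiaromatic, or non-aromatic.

The CH2 position has four σ bonds — the tetrahedral CH₂ carbon is sp³ and has no p orbital in the ring π system — so the cyclic conjugation is interrupted.
Broken conjugation rules out both aromaticity and antiaromaticity.

Non-aromatic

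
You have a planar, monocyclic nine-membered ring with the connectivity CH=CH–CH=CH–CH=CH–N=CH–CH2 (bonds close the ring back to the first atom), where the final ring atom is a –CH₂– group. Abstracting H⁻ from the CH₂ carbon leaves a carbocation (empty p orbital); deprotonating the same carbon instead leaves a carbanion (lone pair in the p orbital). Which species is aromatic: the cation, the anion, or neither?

The anion

Both ions have a continuous loop of p orbitals — each ring atom is sp².
Cation: 4 × 2 + 0 = 8 π electrons → 4(2), antiaromatic.
Anion: 4 × 2 + 2 = 10 π electrons → 4(2)+2, aromatic.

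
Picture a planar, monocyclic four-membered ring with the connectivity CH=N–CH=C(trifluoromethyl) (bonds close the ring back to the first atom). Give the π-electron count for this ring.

4

All ring atoms are sp² and supply a p orbital to the ring (every atom in a ring double bond is sp² and brings one electron to the p orbital; each sp² =N– keeps its lone pair in-plane and puts one electron into the π system); the conjugation is uninterrupted.
Counting π electrons: 2 × 2 = 4 from the 2 double-bond units.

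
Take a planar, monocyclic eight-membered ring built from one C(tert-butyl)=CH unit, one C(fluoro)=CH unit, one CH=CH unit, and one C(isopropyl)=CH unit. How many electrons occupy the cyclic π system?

The p orbitals form a continuous loop: every atom in a ring double bond is sp² and brings one electron to the p orbital. The ring is fully conjugated.
Counting π electrons: 4 × 2 = 8 from the 4 double-bond units.

8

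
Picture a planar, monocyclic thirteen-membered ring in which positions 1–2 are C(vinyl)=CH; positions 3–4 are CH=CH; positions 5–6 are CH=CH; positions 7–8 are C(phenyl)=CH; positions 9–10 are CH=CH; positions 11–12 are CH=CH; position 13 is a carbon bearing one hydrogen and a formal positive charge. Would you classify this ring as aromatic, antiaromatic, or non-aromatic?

Antiaromatic

All ring atoms are sp² and supply a p orbital to the ring (each doubly-bonded ring atom is sp² with one p-orbital electron; the carbocation has an empty p orbital); the conjugation is uninterrupted.
π-electron count: 6 × 2 = 12 from the double-bond units + 0 from the CH(+) atom = 12.
12 = 4(3); a planar, fully conjugated 4n system is antiaromatic.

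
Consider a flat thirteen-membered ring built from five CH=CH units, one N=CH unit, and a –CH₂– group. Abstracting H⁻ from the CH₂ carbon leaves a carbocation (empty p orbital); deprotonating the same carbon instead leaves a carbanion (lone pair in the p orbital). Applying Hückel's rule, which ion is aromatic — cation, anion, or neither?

Once that carbon is sp², every ring atom has a p orbital and both ions are fully conjugated.
Cation: 6 × 2 + 0 = 12 π electrons → 4(3), antiaromatic.
Anion: 6 × 2 + 2 = 14 π electrons → 4(3)+2, aromatic.

The anion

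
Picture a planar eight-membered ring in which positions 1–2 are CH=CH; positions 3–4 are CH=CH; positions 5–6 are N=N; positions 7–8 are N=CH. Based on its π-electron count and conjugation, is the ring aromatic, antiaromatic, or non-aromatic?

Antiaromatic

Every ring atom contributes a p orbital perpendicular to the ring (each doubly-bonded ring atom is sp² with one p-orbital electron; each =N– nitrogen is pyridine-type (lone pair in the sp² plane, one electron in the p orbital)), so the π system is cyclic and fully conjugated.
Adding the contributions, 4 × 2 = 8 from the 4 double-bond units.
8 is a 4n count (n = 2), so the planar conjugated ring is antiaromatic.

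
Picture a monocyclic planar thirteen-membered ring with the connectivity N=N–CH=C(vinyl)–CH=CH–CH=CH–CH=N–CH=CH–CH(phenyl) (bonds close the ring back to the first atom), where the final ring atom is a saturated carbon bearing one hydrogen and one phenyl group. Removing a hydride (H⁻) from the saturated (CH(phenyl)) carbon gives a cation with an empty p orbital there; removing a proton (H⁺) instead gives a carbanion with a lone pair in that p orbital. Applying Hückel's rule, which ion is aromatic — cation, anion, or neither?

The anion

Once that carbon is sp², every ring atom has a p orbital and both ions are fully conjugated.
Cation: 6 × 2 + 0 = 12 π electrons → 4(3), antiaromatic.
Anion: 6 × 2 + 2 = 14 π electrons → 4(3)+2, aromatic.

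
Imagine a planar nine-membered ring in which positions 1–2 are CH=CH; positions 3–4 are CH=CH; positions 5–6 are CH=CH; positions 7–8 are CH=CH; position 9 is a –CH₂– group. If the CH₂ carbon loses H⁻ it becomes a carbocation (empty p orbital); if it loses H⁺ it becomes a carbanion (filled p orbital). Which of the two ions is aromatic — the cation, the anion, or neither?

The anion

Both ions have a continuous loop of p orbitals — each ring atom is sp².
Cation: 4 × 2 + 0 = 8 π electrons → 4(2), antiaromatic.
Anion: 4 × 2 + 2 = 10 π electrons → 4(2)+2, aromatic.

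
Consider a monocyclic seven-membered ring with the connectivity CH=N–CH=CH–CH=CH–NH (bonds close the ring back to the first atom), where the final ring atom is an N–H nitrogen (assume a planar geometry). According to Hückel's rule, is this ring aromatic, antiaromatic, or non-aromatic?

Check conjugation: the double-bond atoms are sp², each contributing one p electron; the doubly-bonded nitrogens are pyridine-type — their lone pairs lie in the ring plane, leaving one electron in the p orbital; the pyrrole-type nitrogen donates its lone pair from the p orbital — every position has a p orbital, so the cyclic π system is continuous.
Counting π electrons: 3 × 2 = 6 from the double-bond units + 2 from the NH atom = 8.
A 4n π count (8, n = 2) in a planar conjugated ring means antiaromatic.

Antiaromatic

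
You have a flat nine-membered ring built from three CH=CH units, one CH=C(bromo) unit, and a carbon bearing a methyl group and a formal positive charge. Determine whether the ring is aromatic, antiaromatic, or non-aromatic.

Antiaromatic

The p orbitals form a continuous loop: every atom in a ring double bond is sp² and brings one electron to the p orbital; the carbocation has an empty p orbital. The ring is fully conjugated.
Tallying contributions gives 4 × 2 = 8 from the double-bond units + 0 from the C(methyl)(+) atom = 8.
With 8 = 4·2 π electrons, Hückel's rule classifies the planar ring as antiaromatic.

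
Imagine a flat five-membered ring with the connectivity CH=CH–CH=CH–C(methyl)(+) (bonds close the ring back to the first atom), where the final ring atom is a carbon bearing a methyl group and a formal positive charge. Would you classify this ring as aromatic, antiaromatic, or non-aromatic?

Antiaromatic

Every ring atom contributes a p orbital perpendicular to the ring (the double-bond atoms are sp², each contributing one p electron; the carbocation has an empty p orbital), so the π system is cyclic and fully conjugated.
Tallying contributions gives 2 × 2 = 4 from the double-bond units + 0 from the C(methyl)(+) atom = 4.
4 is a 4n count (n = 1), so the planar conjugated ring is antiaromatic.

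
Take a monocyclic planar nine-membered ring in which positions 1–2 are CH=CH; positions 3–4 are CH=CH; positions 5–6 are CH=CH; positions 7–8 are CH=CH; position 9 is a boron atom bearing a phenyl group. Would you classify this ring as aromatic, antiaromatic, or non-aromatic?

Antiaromatic

Check conjugation: each doubly-bonded ring atom is sp² with one p-orbital electron; the boron has an empty p orbital — every position has a p orbital, so the cyclic π system is continuous.
Adding the contributions, 4 × 2 = 8 from the double-bond units + 0 from the B(phenyl) atom = 8.
A 4n π count (8, n = 2) in a planar conjugated ring means antiaromatic.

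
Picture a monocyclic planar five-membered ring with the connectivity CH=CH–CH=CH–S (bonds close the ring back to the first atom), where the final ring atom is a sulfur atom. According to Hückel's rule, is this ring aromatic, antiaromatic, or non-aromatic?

Check conjugation: every atom in a ring double bond is sp² and brings one electron to the p orbital; the sulfur donates one lone pair from its p orbital — every position has a p orbital, so the cyclic π system is continuous.
Adding the contributions, 2 × 2 = 4 from the double-bond units + 2 from the S atom = 6.
With 6 π electrons (n = 1), the Hückel 4n+2 condition holds.

Aromatic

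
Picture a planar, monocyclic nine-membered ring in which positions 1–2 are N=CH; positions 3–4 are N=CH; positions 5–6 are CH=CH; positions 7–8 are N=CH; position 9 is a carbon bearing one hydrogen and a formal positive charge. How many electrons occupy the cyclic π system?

8

Every ring atom contributes a p orbital perpendicular to the ring (every atom in a ring double bond is sp² and brings one electron to the p orbital; each sp² =N– keeps its lone pair in-plane and puts one electron into the π system; the carbocation has an empty p orbital), so the π system is cyclic and fully conjugated.
Adding the contributions, 4 × 2 = 8 from the double-bond units + 0 from the CH(+) atom = 8.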